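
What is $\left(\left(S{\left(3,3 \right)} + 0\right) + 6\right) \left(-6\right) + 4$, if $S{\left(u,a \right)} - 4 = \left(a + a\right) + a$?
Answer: $-110$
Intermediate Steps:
$S{\left(u,a \right)} = 4 + 3 a$ ($S{\left(u,a \right)} = 4 + \left(\left(a + a\right) + a\right) = 4 + \left(2 a + a\right) = 4 + 3 a$)
$\left(\left(S{\left(3,3 \right)} + 0\right) + 6\right) \left(-6\right) + 4 = \left(\left(\left(4 + 3 \cdot 3\right) + 0\right) + 6\right) \left(-6\right) + 4 = \left(\left(\left(4 + 9\right) + 0\right) + 6\right) \left(-6\right) + 4 = \left(\left(13 + 0\right) + 6\right) \left(-6\right) + 4 = \left(13 + 6\right) \left(-6\right) + 4 = 19 \left(-6\right) + 4 = -114 + 4 = -110$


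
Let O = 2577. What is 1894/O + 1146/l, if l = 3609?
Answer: 362544/344459 ≈ 1.0525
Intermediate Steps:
1894/O + 1146/l = 1894/2577 + 1146/3609 = 1894*(1/2577) + 1146*(1/3609) = 1894/2577 + 382/1203 = 362544/344459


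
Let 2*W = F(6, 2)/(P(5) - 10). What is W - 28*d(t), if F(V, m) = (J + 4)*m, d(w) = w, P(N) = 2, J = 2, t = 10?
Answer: -1123/4 ≈ -280.75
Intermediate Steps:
F(V, m) = 6*m (F(V, m) = (2 + 4)*m = 6*m)
W = -3/4 (W = ((6*2)/(2 - 10))/2 = (12/(-8))/2 = (-1/8*12)/2 = (1/2)*(-3/2) = -3/4 ≈ -0.75000)
W - 28*d(t) = -3/4 - 28*10 = -3/4 - 280 = -1123/4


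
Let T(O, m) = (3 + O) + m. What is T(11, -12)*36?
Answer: 72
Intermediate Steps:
T(O, m) = 3 + O + m
T(11, -12)*36 = (3 + 11 - 12)*36 = 2*36 = 72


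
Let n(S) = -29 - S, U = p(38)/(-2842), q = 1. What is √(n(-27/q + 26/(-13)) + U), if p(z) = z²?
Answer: 19*I*√58/203 ≈ 0.71281*I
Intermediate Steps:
U = -722/1421 (U = 38²/(-2842) = 1444*(-1/2842) = -722/1421 ≈ -0.50809)
√(n(-27/q + 26/(-13)) + U) = √((-29 - (-27/1 + 26/(-13))) - 722/1421) = √((-29 - (-27*1 + 26*(-1/13))) - 722/1421) = √((-29 - (-27 - 2)) - 722/1421) = √((-29 - 1*(-29)) - 722/1421) = √((-29 + 29) - 722/1421) = √(0 - 722/1421) = √(-722/1421) = 19*I*√58/203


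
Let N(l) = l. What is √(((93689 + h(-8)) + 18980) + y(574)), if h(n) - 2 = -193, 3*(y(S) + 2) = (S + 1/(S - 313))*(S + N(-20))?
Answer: √14882760966/261 ≈ 467.41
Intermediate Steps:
y(S) = -2 + (-20 + S)*(S + 1/(-313 + S))/3 (y(S) = -2 + ((S + 1/(S - 313))*(S - 20))/3 = -2 + ((S + 1/(-313 + S))*(-20 + S))/3 = -2 + ((-20 + S)*(S + 1/(-313 + S)))/3 = -2 + (-20 + S)*(S + 1/(-313 + S))/3)
h(n) = -191 (h(n) = 2 - 193 = -191)
√(((93689 + h(-8)) + 18980) + y(574)) = √(((93689 - 191) + 18980) + (1858 + 574³ - 333*574² + 6255*574)/(3*(-313 + 574))) = √((93498 + 18980) + (⅓)*(1858 + 189119224 - 333*329476 + 3590370)/261) = √(112478 + (⅓)*(1/261)*(1858 + 189119224 - 109715508 + 3590370)) = √(112478 + (⅓)*(1/261)*82995944) = √(112478 + 82995944/783) = √(171066218/783) = √14882760966/261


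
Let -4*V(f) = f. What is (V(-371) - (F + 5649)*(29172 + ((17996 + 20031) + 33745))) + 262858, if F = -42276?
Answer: 14790155355/4 ≈ 3.6975e+9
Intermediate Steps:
V(f) = -f/4
(V(-371) - (F + 5649)*(29172 + ((17996 + 20031) + 33745))) + 262858 = (-¼*(-371) - (-42276 + 5649)*(29172 + ((17996 + 20031) + 33745))) + 262858 = (371/4 - (-36627)*(29172 + (38027 + 33745))) + 262858 = (371/4 - (-36627)*(29172 + 71772)) + 262858 = (371/4 - (-36627)*100944) + 262858 = (371/4 - 1*(-3697275888)) + 262858 = (371/4 + 3697275888) + 262858 = 14789103923/4 + 262858 = 14790155355/4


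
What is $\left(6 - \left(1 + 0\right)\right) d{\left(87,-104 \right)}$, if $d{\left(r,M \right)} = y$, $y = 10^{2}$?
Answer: $500$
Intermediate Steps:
$y = 100$
$d{\left(r,M \right)} = 100$
$\left(6 - \left(1 + 0\right)\right) d{\left(87,-104 \right)} = \left(6 - \left(1 + 0\right)\right) 100 = \left(6 - 1\right) 100 = 5 \cdot 100 = 500$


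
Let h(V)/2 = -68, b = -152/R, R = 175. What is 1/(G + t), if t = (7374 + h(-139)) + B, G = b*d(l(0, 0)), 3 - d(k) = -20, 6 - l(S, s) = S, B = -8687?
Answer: -175/257071 ≈ -0.00068075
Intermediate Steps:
l(S, s) = 6 - S
d(k) = 23 (d(k) = 3 - 1*(-20) = 3 + 20 = 23)
b = -152/175 ≈ -0.86857
h(V) = -136 (h(V) = 2*(-68) = -136)
G = -3496/175 (G = -152/175*23 = -3496/175 ≈ -19.977)
t = -1449 (t = (7374 - 136) - 8687 = 7238 - 8687 = -1449)
1/(G + t) = 1/(-3496/175 - 1449) = 1/(-257071/175) = -175/257071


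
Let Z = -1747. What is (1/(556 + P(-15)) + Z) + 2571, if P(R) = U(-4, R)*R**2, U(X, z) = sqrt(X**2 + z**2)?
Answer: 9798586380/11891489 + 225*sqrt(241)/11891489 ≈ 824.00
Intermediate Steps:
P(R) = R**2*sqrt(16 + R**2) (P(R) = sqrt((-4)**2 + R**2)*R**2 = sqrt(16 + R**2)*R**2 = R**2*sqrt(16 + R**2))
(1/(556 + P(-15)) + Z) + 2571 = (1/(556 + (-15)**2*sqrt(16 + (-15)**2)) - 1747) + 2571 = (1/(556 + 225*sqrt(16 + 225)) - 1747) + 2571 = (1/(556 + 225*sqrt(241)) - 1747) + 2571 = (-1747 + 1/(556 + 225*sqrt(241))) + 2571 = 824 + 1/(556 + 225*sqrt(241))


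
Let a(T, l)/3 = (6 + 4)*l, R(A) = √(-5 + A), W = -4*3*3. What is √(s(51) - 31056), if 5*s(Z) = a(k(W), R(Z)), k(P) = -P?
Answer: √(-31056 + 6*√46) ≈ 176.11*I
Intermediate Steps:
W = -36 (W = -12*3 = -36)
a(T, l) = 30*l (a(T, l) = 3*((6 + 4)*l) = 3*(10*l) = 30*l)
s(Z) = 6*√(-5 + Z) (s(Z) = (30*√(-5 + Z))/5 = 6*√(-5 + Z))
√(s(51) - 31056) = √(6*√(-5 + 51) - 31056) = √(6*√46 - 31056) = √(-31056 + 6*√46)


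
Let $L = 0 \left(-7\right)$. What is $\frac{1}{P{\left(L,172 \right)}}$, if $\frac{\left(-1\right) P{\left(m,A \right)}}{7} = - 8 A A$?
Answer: $\frac{1}{1656704} \approx 6.0361 \cdot 10^{-7}$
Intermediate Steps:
$L = 0$
$P{\left(m,A \right)} = 56 A^{2}$ ($P{\left(m,A \right)} = - 7 - 8 A A = - 7 \left(- 8 A^{2}\right) = 56 A^{2}$)
$\frac{1}{P{\left(L,172 \right)}} = \frac{1}{56 \cdot 172^{2}} = \frac{1}{56 \cdot 29584} = \frac{1}{1656704}$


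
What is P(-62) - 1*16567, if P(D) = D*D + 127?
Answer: -12596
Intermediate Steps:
P(D) = 127 + D² (P(D) = D² + 127 = 127 + D²)
P(-62) - 1*16567 = (127 + (-62)²) - 1*16567 = (127 + 3844) - 16567 = 3971 - 16567 = -12596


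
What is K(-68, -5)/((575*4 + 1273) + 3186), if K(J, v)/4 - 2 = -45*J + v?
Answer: 4076/2253 ≈ 1.8091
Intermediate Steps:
K(J, v) = 8 - 180*J + 4*v (K(J, v) = 8 + 4*(-45*J + v) = 8 + 4*(v - 45*J) = 8 + (-180*J + 4*v) = 8 - 180*J + 4*v)
K(-68, -5)/((575*4 + 1273) + 3186) = (8 - 180*(-68) + 4*(-5))/((575*4 + 1273) + 3186) = (8 + 12240 - 20)/((2300 + 1273) + 3186) = 12228/(3573 + 3186) = 12228/6759 = 12228*(1/6759) = 4076/2253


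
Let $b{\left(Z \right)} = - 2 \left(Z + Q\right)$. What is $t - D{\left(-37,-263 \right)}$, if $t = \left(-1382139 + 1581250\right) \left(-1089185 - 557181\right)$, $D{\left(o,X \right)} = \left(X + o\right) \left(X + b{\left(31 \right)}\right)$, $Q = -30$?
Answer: $-327809660126$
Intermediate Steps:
$b{\left(Z \right)} = 60 - 2 Z$ ($b{\left(Z \right)} = - 2 \left(Z - 30\right) = - 2 \left(-30 + Z\right) = 60 - 2 Z$)
$D{\left(o,X \right)} = \left(-2 + X\right) \left(X + o\right)$ ($D{\left(o,X \right)} = \left(X + o\right) \left(X + \left(60 - 62\right)\right) = \left(X + o\right) \left(X - 2\right) = \left(X + o\right) \left(-2 + X\right) = \left(-2 + X\right) \left(X + o\right)$)
$t = -327809580626$ ($t = 199111 \left(-1646366\right) = -327809580626$)
$t - D{\left(-37,-263 \right)} = -327809580626 - \left(\left(-263\right)^{2} - -526 - -74 - -9731\right) = -327809580626 - \left(69169 + 526 + 74 + 9731\right) = -327809580626 - 79500 = -327809660126$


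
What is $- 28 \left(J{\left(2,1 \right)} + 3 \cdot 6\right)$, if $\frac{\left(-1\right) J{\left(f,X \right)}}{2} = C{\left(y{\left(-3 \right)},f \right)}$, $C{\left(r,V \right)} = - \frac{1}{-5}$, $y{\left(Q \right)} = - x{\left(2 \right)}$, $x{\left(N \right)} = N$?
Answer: $- \frac{2464}{5} \approx -492.8$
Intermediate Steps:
$y{\left(Q \right)} = -2$ ($y{\left(Q \right)} = \left(-1\right) 2 = -2$)
$C{\left(r,V \right)} = \frac{1}{5}$ ($C{\left(r,V \right)} = \left(-1\right) \left(- \frac{1}{5}\right) = \frac{1}{5}$)
$J{\left(f,X \right)} = - \frac{2}{5}$ ($J{\left(f,X \right)} = \left(-2\right) \frac{1}{5} = - \frac{2}{5}$)
$- 28 \left(J{\left(2,1 \right)} + 3 \cdot 6\right) = - 28 \left(- \frac{2}{5} + 3 \cdot 6\right) = - 28 \left(- \frac{2}{5} + 18\right) = \left(-28\right) \frac{88}{5} = - \frac{2464}{5}$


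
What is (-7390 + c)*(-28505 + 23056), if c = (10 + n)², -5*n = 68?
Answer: 1004937274/25 ≈ 4.0198e+7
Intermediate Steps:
n = -68/5 (n = -⅕*68 = -68/5 ≈ -13.600)
c = 324/25 (c = (10 - 68/5)² = (-18/5)² = 324/25 ≈ 12.960)
(-7390 + c)*(-28505 + 23056) = (-7390 + 324/25)*(-28505 + 23056) = -184426/25*(-5449) = 1004937274/25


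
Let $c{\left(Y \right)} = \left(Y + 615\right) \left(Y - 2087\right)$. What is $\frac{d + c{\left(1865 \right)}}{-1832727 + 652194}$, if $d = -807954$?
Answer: $\frac{452838}{393511} \approx 1.1508$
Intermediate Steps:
$c{\left(Y \right)} = \left(-2087 + Y\right) \left(615 + Y\right)$ ($c{\left(Y \right)} = \left(615 + Y\right) \left(-2087 + Y\right) = \left(-2087 + Y\right) \left(615 + Y\right)$)
$\frac{d + c{\left(1865 \right)}}{-1832727 + 652194} = \frac{-807954 - \left(4028785 - 3478225\right)}{-1832727 + 652194} = \frac{-807954 - 550560}{-1180533} = \left(-807954 - 550560\right) \left(- \frac{1}{1180533}\right) = \left(-1358514\right) \left(- \frac{1}{1180533}\right) = \frac{452838}{393511}$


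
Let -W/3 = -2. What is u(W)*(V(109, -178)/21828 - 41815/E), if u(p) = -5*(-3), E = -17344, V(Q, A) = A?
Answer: 1137063235/31548736 ≈ 36.042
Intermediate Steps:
W = 6 (W = -3*(-2) = 6)
u(p) = 15
u(W)*(V(109, -178)/21828 - 41815/E) = 15*(-178/21828 - 41815/(-17344)) = 15*(-178*1/21828 - 41815*(-1/17344)) = 15*(-89/10914 + 41815/17344) = 15*(227412647/94646208) = 1137063235/31548736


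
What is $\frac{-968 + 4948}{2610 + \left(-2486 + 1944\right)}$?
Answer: $\frac{995}{517} \approx 1.9246$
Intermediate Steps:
$\frac{-968 + 4948}{2610 + \left(-2486 + 1944\right)} = \frac{3980}{2610 - 542} = \frac{3980}{2068} = 3980 \cdot \frac{1}{2068} = \frac{995}{517}$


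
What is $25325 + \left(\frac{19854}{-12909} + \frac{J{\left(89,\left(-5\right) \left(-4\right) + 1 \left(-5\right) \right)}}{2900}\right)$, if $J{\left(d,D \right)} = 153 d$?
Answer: $\frac{316062479251}{12478700} \approx 25328.0$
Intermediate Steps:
$25325 + \left(\frac{19854}{-12909} + \frac{J{\left(89,\left(-5\right) \left(-4\right) + 1 \left(-5\right) \right)}}{2900}\right) = 25325 + \left(\frac{19854}{-12909} + \frac{153 \cdot 89}{2900}\right) = 25325 + \left(19854 \left(- \frac{1}{12909}\right) + 13617 \cdot \frac{1}{2900}\right) = 25325 + \left(- \frac{6618}{4303} + \frac{13617}{2900}\right) = 25325 + \frac{39401751}{12478700} = \frac{316062479251}{12478700}$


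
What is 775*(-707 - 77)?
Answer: -607600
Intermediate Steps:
775*(-707 - 77) = 775*(-784) = -607600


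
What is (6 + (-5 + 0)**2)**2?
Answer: 961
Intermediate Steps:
(6 + (-5 + 0)**2)**2 = (6 + (-5)**2)**2 = (6 + 25)**2 = 31**2 = 961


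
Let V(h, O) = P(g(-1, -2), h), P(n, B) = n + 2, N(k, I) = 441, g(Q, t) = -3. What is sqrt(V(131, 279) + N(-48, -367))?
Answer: 2*sqrt(110) ≈ 20.976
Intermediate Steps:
P(n, B) = 2 + n
V(h, O) = -1 (V(h, O) = 2 - 3 = -1)
sqrt(V(131, 279) + N(-48, -367)) = sqrt(-1 + 441) = sqrt(440) = 2*sqrt(110)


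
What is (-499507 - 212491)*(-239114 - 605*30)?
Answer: 183171453472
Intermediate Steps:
(-499507 - 212491)*(-239114 - 605*30) = -711998*(-239114 - 18150) = -711998*(-257264) = 183171453472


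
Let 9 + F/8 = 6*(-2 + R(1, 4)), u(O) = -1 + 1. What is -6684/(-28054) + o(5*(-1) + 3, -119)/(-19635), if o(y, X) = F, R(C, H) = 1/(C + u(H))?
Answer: 4486894/18361343 ≈ 0.24437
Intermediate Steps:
u(O) = 0
R(C, H) = 1/C (R(C, H) = 1/(C + 0) = 1/C)
F = -120 (F = -72 + 8*(6*(-2 + 1/1)) = -72 + 8*(6*(-2 + 1)) = -72 + 8*(6*(-1)) = -72 + 8*(-6) = -72 - 48 = -120)
o(y, X) = -120
-6684/(-28054) + o(5*(-1) + 3, -119)/(-19635) = -6684/(-28054) - 120/(-19635) = -6684*(-1/28054) - 120*(-1/19635) = 3342/14027 + 8/1309 = 4486894/18361343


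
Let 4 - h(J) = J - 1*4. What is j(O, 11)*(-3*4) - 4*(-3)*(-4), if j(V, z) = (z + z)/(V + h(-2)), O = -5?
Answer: -504/5 ≈ -100.80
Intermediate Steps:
h(J) = 8 - J (h(J) = 4 - (J - 1*4) = 4 - (J - 4) = 4 - (-4 + J) = 4 + (4 - J) = 8 - J)
j(V, z) = 2*z/(10 + V) (j(V, z) = (z + z)/(V + (8 - 1*(-2))) = (2*z)/(V + (8 + 2)) = (2*z)/(V + 10) = (2*z)/(10 + V) = 2*z/(10 + V))
j(O, 11)*(-3*4) - 4*(-3)*(-4) = (2*11/(10 - 5))*(-3*4) - 4*(-3)*(-4) = (2*11/5)*(-12) + 12*(-4) = (2*11*(⅕))*(-12) - 48 = (22/5)*(-12) - 48 = -264/5 - 48 = -504/5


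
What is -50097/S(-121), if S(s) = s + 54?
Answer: 50097/67 ≈ 747.72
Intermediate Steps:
S(s) = 54 + s
-50097/S(-121) = -50097/(54 - 121) = -50097/(-67) = -50097*(-1/67) = 50097/67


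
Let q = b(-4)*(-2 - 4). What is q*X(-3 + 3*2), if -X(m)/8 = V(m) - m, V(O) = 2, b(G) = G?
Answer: 192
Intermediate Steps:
q = 24 (q = -4*(-2 - 4) = -4*(-6) = 24)
X(m) = -16 + 8*m (X(m) = -8*(2 - m) = -16 + 8*m)
q*X(-3 + 3*2) = 24*(-16 + 8*(-3 + 3*2)) = 24*(-16 + 8*(-3 + 6)) = 24*(-16 + 8*3) = 24*(-16 + 24) = 24*8 = 192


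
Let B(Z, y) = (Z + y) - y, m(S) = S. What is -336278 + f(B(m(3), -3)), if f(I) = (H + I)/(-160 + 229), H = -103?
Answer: -23203282/69 ≈ -3.3628e+5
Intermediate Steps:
B(Z, y) = Z
f(I) = -103/69 + I/69 (f(I) = (-103 + I)/(-160 + 229) = (-103 + I)/69 = (-103 + I)*(1/69) = -103/69 + I/69)
-336278 + f(B(m(3), -3)) = -336278 + (-103/69 + (1/69)*3) = -336278 + (-103/69 + 1/23) = -336278 - 100/69 = -23203282/69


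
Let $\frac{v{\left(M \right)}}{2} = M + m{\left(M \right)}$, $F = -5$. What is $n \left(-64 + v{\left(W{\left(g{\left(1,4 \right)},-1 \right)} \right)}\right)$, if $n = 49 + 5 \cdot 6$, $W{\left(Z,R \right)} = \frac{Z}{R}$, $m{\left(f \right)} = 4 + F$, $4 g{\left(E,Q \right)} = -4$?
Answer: $-5056$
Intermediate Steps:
$g{\left(E,Q \right)} = -1$ ($g{\left(E,Q \right)} = \frac{1}{4} \left(-4\right) = -1$)
$m{\left(f \right)} = -1$ ($m{\left(f \right)} = 4 - 5 = -1$)
$n = 79$ ($n = 49 + 30 = 79$)
$v{\left(M \right)} = -2 + 2 M$ ($v{\left(M \right)} = 2 \left(M - 1\right) = 2 \left(-1 + M\right) = -2 + 2 M$)
$n \left(-64 + v{\left(W{\left(g{\left(1,4 \right)},-1 \right)} \right)}\right) = 79 \left(-64 - \left(2 - 2 \left(- \frac{1}{-1}\right)\right)\right) = 79 \left(-64 - \left(2 - 2 \left(\left(-1\right) \left(-1\right)\right)\right)\right) = 79 \left(-64 + \left(-2 + 2 \cdot 1\right)\right) = 79 \left(-64 + \left(-2 + 2\right)\right) = 79 \left(-64 + 0\right) = 79 \left(-64\right) = -5056$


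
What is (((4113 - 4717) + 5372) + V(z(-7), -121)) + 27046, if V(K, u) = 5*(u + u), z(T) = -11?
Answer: 30604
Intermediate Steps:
V(K, u) = 10*u (V(K, u) = 5*(2*u) = 10*u)
(((4113 - 4717) + 5372) + V(z(-7), -121)) + 27046 = (((4113 - 4717) + 5372) + 10*(-121)) + 27046 = ((-604 + 5372) - 1210) + 27046 = (4768 - 1210) + 27046 = 3558 + 27046 = 30604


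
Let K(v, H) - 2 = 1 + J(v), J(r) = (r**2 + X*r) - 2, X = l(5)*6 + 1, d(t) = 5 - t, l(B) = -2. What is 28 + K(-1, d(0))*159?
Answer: 2095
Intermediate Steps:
X = -11 (X = -2*6 + 1 = -12 + 1 = -11)
J(r) = -2 + r**2 - 11*r (J(r) = (r**2 - 11*r) - 2 = -2 + r**2 - 11*r)
K(v, H) = 1 + v**2 - 11*v (K(v, H) = 2 + (1 + (-2 + v**2 - 11*v)) = 2 + (-1 + v**2 - 11*v) = 1 + v**2 - 11*v)
28 + K(-1, d(0))*159 = 28 + (1 + (-1)**2 - 11*(-1))*159 = 28 + (1 + 1 + 11)*159 = 28 + 13*159 = 28 + 2067 = 2095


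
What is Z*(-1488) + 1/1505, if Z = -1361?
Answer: 3047877841/1505 ≈ 2.0252e+6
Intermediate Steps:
Z*(-1488) + 1/1505 = -1361*(-1488) + 1/1505 = 2025168 + 1/1505 = 3047877841/1505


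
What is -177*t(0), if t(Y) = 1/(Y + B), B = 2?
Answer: -177/2 ≈ -88.500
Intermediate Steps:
t(Y) = 1/(2 + Y) (t(Y) = 1/(Y + 2) = 1/(2 + Y))
-177*t(0) = -177/(2 + 0) = -177/2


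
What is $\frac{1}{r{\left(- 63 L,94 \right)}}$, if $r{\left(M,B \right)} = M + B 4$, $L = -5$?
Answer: $\frac{1}{691} \approx 0.0014472$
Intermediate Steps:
$r{\left(M,B \right)} = M + 4 B$
$\frac{1}{r{\left(- 63 L,94 \right)}} = \frac{1}{\left(-63\right) \left(-5\right) + 4 \cdot 94} = \frac{1}{315 + 376} = \frac{1}{691}$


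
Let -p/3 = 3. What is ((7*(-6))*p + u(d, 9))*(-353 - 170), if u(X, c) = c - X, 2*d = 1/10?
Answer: -4047497/20 ≈ -2.0237e+5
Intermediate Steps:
p = -9 (p = -3*3 = -9)
d = 1/20 (d = (½)/10 = (½)*(⅒) = 1/20 ≈ 0.050000)
((7*(-6))*p + u(d, 9))*(-353 - 170) = ((7*(-6))*(-9) + (9 - 1*1/20))*(-353 - 170) = (-42*(-9) + (9 - 1/20))*(-523) = (378 + 179/20)*(-523) = (7739/20)*(-523) = -4047497/20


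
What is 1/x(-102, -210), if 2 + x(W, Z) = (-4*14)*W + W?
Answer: 1/5608 ≈ 0.00017832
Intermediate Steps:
x(W, Z) = -2 - 55*W (x(W, Z) = -2 + ((-4*14)*W + W) = -2 + (-56*W + W) = -2 - 55*W)
1/x(-102, -210) = 1/(-2 - 55*(-102)) = 1/(-2 + 5610) = 1/5608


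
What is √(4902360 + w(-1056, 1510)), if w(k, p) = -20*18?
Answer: 20*√12255 ≈ 2214.0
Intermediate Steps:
w(k, p) = -360
√(4902360 + w(-1056, 1510)) = √(4902360 - 360) = √4902000 = 20*√12255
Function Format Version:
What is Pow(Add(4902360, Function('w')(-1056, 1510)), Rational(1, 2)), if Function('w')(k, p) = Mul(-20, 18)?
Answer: Mul(20, Pow(12255, Rational(1, 2))) ≈ 2214.0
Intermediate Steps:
Function('w')(k, p) = -360
Pow(Add(4902360, Function('w')(-1056, 1510)), Rational(1, 2)) = Pow(Add(4902360, -360), Rational(1, 2)) = Pow(4902000, Rational(1, 2)) = Mul(20, Pow(12255, Rational(1, 2)))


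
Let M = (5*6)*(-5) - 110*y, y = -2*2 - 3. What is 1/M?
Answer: 1/620 ≈ 0.0016129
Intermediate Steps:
y = -7 (y = -4 - 3 = -7)
M = 620 (M = (5*6)*(-5) - 110*(-7) = 30*(-5) + 770 = -150 + 770 = 620)
1/M = 1/620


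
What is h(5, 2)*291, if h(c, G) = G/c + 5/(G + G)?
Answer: 9603/20 ≈ 480.15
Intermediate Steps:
h(c, G) = 5/(2*G) + G/c (h(c, G) = G/c + 5/((2*G)) = G/c + 5*(1/(2*G)) = G/c + 5/(2*G) = 5/(2*G) + G/c)
h(5, 2)*291 = ((5/2)/2 + 2/5)*291 = ((5/2)*(½) + 2*(⅕))*291 = (5/4 + ⅖)*291 = (33/20)*291 = 9603/20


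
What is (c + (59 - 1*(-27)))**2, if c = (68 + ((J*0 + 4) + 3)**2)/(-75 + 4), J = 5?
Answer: 35868121/5041 ≈ 7115.3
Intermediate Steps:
c = -117/71 (c = (68 + ((5*0 + 4) + 3)**2)/(-75 + 4) = (68 + ((0 + 4) + 3)**2)/(-71) = (68 + (4 + 3)**2)*(-1/71) = (68 + 7**2)*(-1/71) = (68 + 49)*(-1/71) = 117*(-1/71) = -117/71 ≈ -1.6479)
(c + (59 - 1*(-27)))**2 = (-117/71 + (59 - 1*(-27)))**2 = (-117/71 + (59 + 27))**2 = (-117/71 + 86)**2 = (5989/71)**2 = 35868121/5041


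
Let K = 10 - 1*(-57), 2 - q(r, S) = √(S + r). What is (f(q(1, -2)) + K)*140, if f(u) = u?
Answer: 9660 - 140*I ≈ 9660.0 - 140.0*I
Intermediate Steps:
q(r, S) = 2 - √(S + r)
K = 67 (K = 10 + 57 = 67)
(f(q(1, -2)) + K)*140 = ((2 - √(-2 + 1)) + 67)*140 = ((2 - √(-1)) + 67)*140 = ((2 - I) + 67)*140 = (69 - I)*140 = 9660 - 140*I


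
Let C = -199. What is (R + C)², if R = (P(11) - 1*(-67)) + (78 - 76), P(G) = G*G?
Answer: 81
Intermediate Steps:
P(G) = G²
R = 190 (R = (11² - 1*(-67)) + (78 - 76) = (121 + 67) + 2 = 188 + 2 = 190)
(R + C)² = (190 - 199)² = (-9)² = 81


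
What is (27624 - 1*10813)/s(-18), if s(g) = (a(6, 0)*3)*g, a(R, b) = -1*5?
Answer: 16811/270 ≈ 62.263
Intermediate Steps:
a(R, b) = -5
s(g) = -15*g (s(g) = (-5*3)*g = -15*g)
(27624 - 1*10813)/s(-18) = (27624 - 1*10813)/((-15*(-18))) = (27624 - 10813)/270 = 16811*(1/270) = 16811/270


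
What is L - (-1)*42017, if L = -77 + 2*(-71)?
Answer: 41798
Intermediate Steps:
L = -219 (L = -77 - 142 = -219)
L - (-1)*42017 = -219 - (-1)*42017 = -219 - 1*(-42017) = -219 + 42017 = 41798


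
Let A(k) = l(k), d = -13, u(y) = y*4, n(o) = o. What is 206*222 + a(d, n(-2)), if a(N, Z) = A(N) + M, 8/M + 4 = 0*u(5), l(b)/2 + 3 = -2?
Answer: 45720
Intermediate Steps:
u(y) = 4*y
l(b) = -10 (l(b) = -6 + 2*(-2) = -6 - 4 = -10)
A(k) = -10
M = -2 (M = 8/(-4 + 0*(4*5)) = 8/(-4 + 0*20) = 8/(-4 + 0) = 8/(-4) = 8*(-¼) = -2)
a(N, Z) = -12 (a(N, Z) = -10 - 2 = -12)
206*222 + a(d, n(-2)) = 206*222 - 12 = 45732 - 12 = 45720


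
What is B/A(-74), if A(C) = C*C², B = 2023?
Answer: -2023/405224 ≈ -0.0049923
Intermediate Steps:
A(C) = C³
B/A(-74) = 2023/((-74)³) = 2023/(-405224) = 2023*(-1/405224) = -2023/405224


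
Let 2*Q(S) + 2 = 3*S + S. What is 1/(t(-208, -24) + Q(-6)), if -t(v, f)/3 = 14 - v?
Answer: -1/679 ≈ -0.0014728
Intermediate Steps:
t(v, f) = -42 + 3*v (t(v, f) = -3*(14 - v) = -42 + 3*v)
Q(S) = -1 + 2*S (Q(S) = -1 + (3*S + S)/2 = -1 + (4*S)/2 = -1 + 2*S)
1/(t(-208, -24) + Q(-6)) = 1/((-42 + 3*(-208)) + (-1 + 2*(-6))) = 1/((-42 - 624) + (-1 - 12)) = 1/(-666 - 13) = 1/(-679) = -1/679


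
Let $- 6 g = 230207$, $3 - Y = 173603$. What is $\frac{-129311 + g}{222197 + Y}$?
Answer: $- \frac{1006073}{291582} \approx -3.4504$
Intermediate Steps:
$Y = -173600$ ($Y = 3 - 173603 = -173600$)
$g = - \frac{230207}{6}$ ($g = \left(- \frac{1}{6}\right) 230207 = - \frac{230207}{6} \approx -38368.0$)
$\frac{-129311 + g}{222197 + Y} = \frac{-129311 - \frac{230207}{6}}{222197 - 173600} = - \frac{1006073}{6 \cdot 48597} = \left(- \frac{1006073}{6}\right) \frac{1}{48597} = - \frac{1006073}{291582}$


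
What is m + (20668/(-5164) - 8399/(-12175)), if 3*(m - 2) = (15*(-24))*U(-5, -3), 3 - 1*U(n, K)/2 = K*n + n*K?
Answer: 101831524734/15717925 ≈ 6478.7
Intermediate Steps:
U(n, K) = 6 - 4*K*n (U(n, K) = 6 - 2*(K*n + n*K) = 6 - 2*(K*n + K*n) = 6 - 4*K*n)
m = 6482 (m = 2 + ((15*(-24))*(6 - 4*(-3)*(-5)))/3 = 2 + (-360*(6 - 60))/3 = 2 + (-360*(-54))/3 = 2 + (⅓)*19440 = 2 + 6480 = 6482)
m + (20668/(-5164) - 8399/(-12175)) = 6482 + (20668/(-5164) - 8399/(-12175)) = 6482 + (20668*(-1/5164) - 8399*(-1/12175)) = 6482 + (-5167/1291 + 8399/12175) = 6482 - 52065116/15717925 = 101831524734/15717925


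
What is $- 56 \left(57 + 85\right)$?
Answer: $-7952$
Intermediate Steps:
$- 56 \left(57 + 85\right) = \left(-56\right) 142 = -7952$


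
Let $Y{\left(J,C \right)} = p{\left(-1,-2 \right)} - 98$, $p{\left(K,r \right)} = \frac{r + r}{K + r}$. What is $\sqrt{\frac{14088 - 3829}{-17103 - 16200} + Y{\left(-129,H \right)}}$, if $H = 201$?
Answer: $\frac{i \sqrt{107553670347}}{33303} \approx 9.8476 i$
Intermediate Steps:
$p{\left(K,r \right)} = \frac{2 r}{K + r}$
$Y{\left(J,C \right)} = - \frac{290}{3}$ ($Y{\left(J,C \right)} = 2 \left(-2\right) \frac{1}{-1 - 2} - 98 = 2 \left(-2\right) \frac{1}{-3} - 98 = 2 \left(-2\right) \left(- \frac{1}{3}\right) - 98 = \frac{4}{3} - 98 = - \frac{290}{3}$)
$\sqrt{\frac{14088 - 3829}{-17103 - 16200} + Y{\left(-129,H \right)}} = \sqrt{\frac{14088 - 3829}{-17103 - 16200} - \frac{290}{3}} = \sqrt{\frac{10259}{-33303} - \frac{290}{3}} = \sqrt{10259 \left(- \frac{1}{33303}\right) - \frac{290}{3}} = \sqrt{- \frac{10259}{33303} - \frac{290}{3}} = \sqrt{- \frac{3229549}{33303}} = \frac{i \sqrt{107553670347}}{33303}$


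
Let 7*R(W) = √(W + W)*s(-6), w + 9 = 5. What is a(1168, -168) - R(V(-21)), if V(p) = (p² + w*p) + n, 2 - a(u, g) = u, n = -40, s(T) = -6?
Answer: -1166 + 6*√970/7 ≈ -1139.3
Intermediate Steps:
w = -4 (w = -9 + 5 = -4)
a(u, g) = 2 - u
V(p) = -40 + p² - 4*p (V(p) = (p² - 4*p) - 40 = -40 + p² - 4*p)
R(W) = -6*√2*√W/7 (R(W) = (√(W + W)*(-6))/7 = (√(2*W)*(-6))/7 = ((√2*√W)*(-6))/7 = (-6*√2*√W)/7 = -6*√2*√W/7)
a(1168, -168) - R(V(-21)) = (2 - 1*1168) - (-6)*√2*√(-40 + (-21)² - 4*(-21))/7 = (2 - 1168) - (-6)*√2*√(-40 + 441 + 84)/7 = -1166 - (-6)*√2*√485/7 = -1166 - (-6)*√970/7 = -1166 + 6*√970/7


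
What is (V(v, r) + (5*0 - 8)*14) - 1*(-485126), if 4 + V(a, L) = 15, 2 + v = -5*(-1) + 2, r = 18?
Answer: 485025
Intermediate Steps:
v = 5 (v = -2 + (-5*(-1) + 2) = -2 + (5 + 2) = -2 + 7 = 5)
V(a, L) = 11 (V(a, L) = -4 + 15 = 11)
(V(v, r) + (5*0 - 8)*14) - 1*(-485126) = (11 + (5*0 - 8)*14) - 1*(-485126) = (11 + (0 - 8)*14) + 485126 = (11 - 8*14) + 485126 = (11 - 112) + 485126 = -101 + 485126 = 485025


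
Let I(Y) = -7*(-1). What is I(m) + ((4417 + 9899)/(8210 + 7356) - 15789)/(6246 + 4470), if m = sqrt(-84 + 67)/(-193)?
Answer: 153646589/27800876 ≈ 5.5267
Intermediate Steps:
m = -I*sqrt(17)/193 (m = sqrt(-17)*(-1/193) = (I*sqrt(17))*(-1/193) = -I*sqrt(17)/193 ≈ -0.021363*I)
I(Y) = 7
I(m) + ((4417 + 9899)/(8210 + 7356) - 15789)/(6246 + 4470) = 7 + ((4417 + 9899)/(8210 + 7356) - 15789)/(6246 + 4470) = 7 + (14316/15566 - 15789)/10716 = 7 + (14316*(1/15566) - 15789)*(1/10716) = 7 + (7158/7783 - 15789)*(1/10716) = 7 - 122878629/7783*1/10716 = 7 - 40959543/27800876 = 153646589/27800876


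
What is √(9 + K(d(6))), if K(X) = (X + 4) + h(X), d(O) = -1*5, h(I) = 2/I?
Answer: √190/5 ≈ 2.7568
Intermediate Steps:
d(O) = -5
K(X) = 4 + X + 2/X (K(X) = (X + 4) + 2/X = (4 + X) + 2/X = 4 + X + 2/X)
√(9 + K(d(6))) = √(9 + (4 - 5 + 2/(-5))) = √(9 + (4 - 5 + 2*(-⅕))) = √(9 + (4 - 5 - ⅖)) = √(9 - 7/5) = √(38/5) = √190/5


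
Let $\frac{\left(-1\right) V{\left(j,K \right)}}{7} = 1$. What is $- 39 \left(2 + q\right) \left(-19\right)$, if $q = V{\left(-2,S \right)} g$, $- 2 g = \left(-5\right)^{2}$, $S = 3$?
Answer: $\frac{132639}{2} \approx 66320.0$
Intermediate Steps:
$V{\left(j,K \right)} = -7$ ($V{\left(j,K \right)} = \left(-7\right) 1 = -7$)
$g = - \frac{25}{2}$ ($g = - \frac{\left(-5\right)^{2}}{2} = \left(- \frac{1}{2}\right) 25 = - \frac{25}{2} \approx -12.5$)
$q = \frac{175}{2}$ ($q = \left(-7\right) \left(- \frac{25}{2}\right) = \frac{175}{2} \approx 87.5$)
$- 39 \left(2 + q\right) \left(-19\right) = - 39 \left(2 + \frac{175}{2}\right) \left(-19\right) = \left(-39\right) \frac{179}{2} \left(-19\right) = \left(- \frac{6981}{2}\right) \left(-19\right) = \frac{132639}{2}$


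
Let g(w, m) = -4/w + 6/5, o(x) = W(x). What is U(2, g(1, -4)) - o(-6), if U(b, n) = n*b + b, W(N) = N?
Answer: 12/5 ≈ 2.4000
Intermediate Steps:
o(x) = x
g(w, m) = 6/5 - 4/w (g(w, m) = -4/w + 6*(1/5) = -4/w + 6/5 = 6/5 - 4/w)
U(b, n) = b + b*n (U(b, n) = b*n + b = b + b*n)
U(2, g(1, -4)) - o(-6) = 2*(1 + (6/5 - 4/1)) - 1*(-6) = 2*(1 + (6/5 - 4*1)) + 6 = 2*(1 + (6/5 - 4)) + 6 = 2*(1 - 14/5) + 6 = 2*(-9/5) + 6 = -18/5 + 6 = 12/5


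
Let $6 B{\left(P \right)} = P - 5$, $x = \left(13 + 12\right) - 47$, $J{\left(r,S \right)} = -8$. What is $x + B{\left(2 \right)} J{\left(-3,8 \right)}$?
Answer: $-18$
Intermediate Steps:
$x = -22$ ($x = 25 - 47 = -22$)
$B{\left(P \right)} = - \frac{5}{6} + \frac{P}{6}$ ($B{\left(P \right)} = \frac{P - 5}{6} = \frac{-5 + P}{6} = - \frac{5}{6} + \frac{P}{6}$)
$x + B{\left(2 \right)} J{\left(-3,8 \right)} = -22 + \left(- \frac{5}{6} + \frac{1}{6} \cdot 2\right) \left(-8\right) = -22 + \left(- \frac{5}{6} + \frac{1}{3}\right) \left(-8\right) = -22 - -4 = -22 + 4 = -18$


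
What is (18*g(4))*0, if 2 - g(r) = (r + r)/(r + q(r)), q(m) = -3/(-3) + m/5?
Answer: 0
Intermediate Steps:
q(m) = 1 + m/5 (q(m) = -3*(-⅓) + m*(⅕) = 1 + m/5)
g(r) = 2 - 2*r/(1 + 6*r/5) (g(r) = 2 - (r + r)/(r + (1 + r/5)) = 2 - 2*r/(1 + 6*r/5))
(18*g(4))*0 = (18*(2*(5 + 4)/(5 + 6*4)))*0 = (18*(2*9/(5 + 24)))*0 = (18*(2*9/29))*0 = (18*(2*(1/29)*9))*0 = (18*(18/29))*0 = (324/29)*0 = 0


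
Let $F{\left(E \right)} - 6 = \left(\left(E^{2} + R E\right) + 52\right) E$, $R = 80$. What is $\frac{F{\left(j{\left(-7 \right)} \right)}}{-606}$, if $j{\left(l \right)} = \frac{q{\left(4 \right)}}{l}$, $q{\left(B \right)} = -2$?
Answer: $- \frac{1567}{34643} \approx -0.045233$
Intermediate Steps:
$j{\left(l \right)} = - \frac{2}{l}$
$F{\left(E \right)} = 6 + E \left(52 + E^{2} + 80 E\right)$ ($F{\left(E \right)} = 6 + \left(\left(E^{2} + 80 E\right) + 52\right) E = 6 + \left(52 + E^{2} + 80 E\right) E = 6 + E \left(52 + E^{2} + 80 E\right)$)
$\frac{F{\left(j{\left(-7 \right)} \right)}}{-606} = \frac{6 + \left(- \frac{2}{-7}\right)^{3} + 52 \left(- \frac{2}{-7}\right) + 80 \left(- \frac{2}{-7}\right)^{2}}{-606} = \left(6 + \left(\left(-2\right) \left(- \frac{1}{7}\right)\right)^{3} + 52 \left(\left(-2\right) \left(- \frac{1}{7}\right)\right) + 80 \left(\left(-2\right) \left(- \frac{1}{7}\right)\right)^{2}\right) \left(- \frac{1}{606}\right) = \left(6 + \left(\frac{2}{7}\right)^{3} + 52 \cdot \frac{2}{7} + 80 \left(\frac{2}{7}\right)^{2}\right) \left(- \frac{1}{606}\right) = \left(6 + \frac{8}{343} + \frac{104}{7} + 80 \cdot \frac{4}{49}\right) \left(- \frac{1}{606}\right) = \left(6 + \frac{8}{343} + \frac{104}{7} + \frac{320}{49}\right) \left(- \frac{1}{606}\right) = \frac{9402}{343} \left(- \frac{1}{606}\right) = - \frac{1567}{34643}$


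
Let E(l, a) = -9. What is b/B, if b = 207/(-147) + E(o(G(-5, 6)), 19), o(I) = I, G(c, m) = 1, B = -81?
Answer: 170/1323 ≈ 0.12850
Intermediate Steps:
b = -510/49 (b = 207/(-147) - 9 = 207*(-1/147) - 9 = -69/49 - 9 = -510/49 ≈ -10.408)
b/B = -510/49/(-81) = -510/49*(-1/81) = 170/1323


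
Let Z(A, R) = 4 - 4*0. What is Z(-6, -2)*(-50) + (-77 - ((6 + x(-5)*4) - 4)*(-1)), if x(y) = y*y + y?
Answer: -195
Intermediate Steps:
x(y) = y + y² (x(y) = y² + y = y + y²)
Z(A, R) = 4 (Z(A, R) = 4 + 0 = 4)
Z(-6, -2)*(-50) + (-77 - ((6 + x(-5)*4) - 4)*(-1)) = 4*(-50) + (-77 - ((6 - 5*(1 - 5)*4) - 4)*(-1)) = -200 + (-77 - ((6 - 5*(-4)*4) - 4)*(-1)) = -200 + (-77 - ((6 + 20*4) - 4)*(-1)) = -200 + (-77 - ((6 + 80) - 4)*(-1)) = -200 + (-77 - (86 - 4)*(-1)) = -200 + (-77 - 82*(-1)) = -200 + (-77 - 1*(-82)) = -200 + (-77 + 82) = -200 + 5 = -195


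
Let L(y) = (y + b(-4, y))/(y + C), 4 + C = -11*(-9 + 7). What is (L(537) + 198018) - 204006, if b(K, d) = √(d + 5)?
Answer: -1107601/185 + √542/555 ≈ -5987.0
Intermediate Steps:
b(K, d) = √(5 + d)
C = 18 (C = -4 - 11*(-9 + 7) = -4 - 11*(-2) = -4 + 22 = 18)
L(y) = (y + √(5 + y))/(18 + y) (L(y) = (y + √(5 + y))/(y + 18) = (y + √(5 + y))/(18 + y))
(L(537) + 198018) - 204006 = ((537 + √(5 + 537))/(18 + 537) + 198018) - 204006 = ((537 + √542)/555 + 198018) - 204006 = ((179/185 + √542/555) + 198018) - 204006 = (36633509/185 + √542/555) - 204006 = -1107601/185 + √542/555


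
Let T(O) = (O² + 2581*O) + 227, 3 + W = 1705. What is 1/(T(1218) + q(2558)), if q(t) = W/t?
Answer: 1279/5918456962 ≈ 2.1610e-7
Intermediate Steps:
W = 1702 (W = -3 + 1705 = 1702)
T(O) = 227 + O² + 2581*O
q(t) = 1702/t
1/(T(1218) + q(2558)) = 1/((227 + 1218² + 2581*1218) + 1702/2558) = 1/((227 + 1483524 + 3143658) + 1702*(1/2558)) = 1/(4627409 + 851/1279) = 1/(5918456962/1279) = 1279/5918456962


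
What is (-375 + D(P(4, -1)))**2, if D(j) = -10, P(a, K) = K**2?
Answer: 148225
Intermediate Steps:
(-375 + D(P(4, -1)))**2 = (-375 - 10)**2 = (-385)**2 = 148225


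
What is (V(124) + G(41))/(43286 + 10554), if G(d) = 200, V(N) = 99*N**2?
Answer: 190303/6730 ≈ 28.277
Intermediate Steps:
(V(124) + G(41))/(43286 + 10554) = (99*124**2 + 200)/(43286 + 10554) = (99*15376 + 200)/53840 = (1522224 + 200)*(1/53840) = 1522424*(1/53840) = 190303/6730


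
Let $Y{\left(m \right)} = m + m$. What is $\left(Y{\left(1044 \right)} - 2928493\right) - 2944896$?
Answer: $-5871301$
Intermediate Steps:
$Y{\left(m \right)} = 2 m$
$\left(Y{\left(1044 \right)} - 2928493\right) - 2944896 = \left(2 \cdot 1044 - 2928493\right) - 2944896 = \left(2088 - 2928493\right) - 2944896 = -2926405 - 2944896 = -5871301$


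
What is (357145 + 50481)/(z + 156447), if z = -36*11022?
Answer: -407626/240345 ≈ -1.6960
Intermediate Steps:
z = -396792
(357145 + 50481)/(z + 156447) = (357145 + 50481)/(-396792 + 156447) = 407626/(-240345) = 407626*(-1/240345) = -407626/240345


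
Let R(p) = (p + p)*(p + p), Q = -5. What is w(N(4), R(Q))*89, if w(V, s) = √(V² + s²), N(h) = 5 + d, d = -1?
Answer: 356*√626 ≈ 8907.1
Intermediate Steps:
R(p) = 4*p² (R(p) = (2*p)*(2*p) = 4*p²)
N(h) = 4 (N(h) = 5 - 1 = 4)
w(N(4), R(Q))*89 = √(4² + (4*(-5)²)²)*89 = √(16 + (4*25)²)*89 = √(16 + 100²)*89 = √(16 + 10000)*89 = √10016*89 = (4*√626)*89 = 356*√626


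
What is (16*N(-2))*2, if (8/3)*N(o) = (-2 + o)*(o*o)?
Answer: -192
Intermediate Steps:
N(o) = 3*o²*(-2 + o)/8 (N(o) = 3*((-2 + o)*(o*o))/8 = 3*((-2 + o)*o²)/8 = 3*(o²*(-2 + o))/8 = 3*o²*(-2 + o)/8)
(16*N(-2))*2 = (16*((3/8)*(-2)²*(-2 - 2)))*2 = (16*((3/8)*4*(-4)))*2 = (16*(-6))*2 = -96*2 = -192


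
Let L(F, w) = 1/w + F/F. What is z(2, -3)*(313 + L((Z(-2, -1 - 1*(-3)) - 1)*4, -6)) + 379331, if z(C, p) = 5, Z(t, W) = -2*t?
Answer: 2285401/6 ≈ 3.8090e+5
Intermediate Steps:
L(F, w) = 1 + 1/w (L(F, w) = 1/w + 1 = 1 + 1/w)
z(2, -3)*(313 + L((Z(-2, -1 - 1*(-3)) - 1)*4, -6)) + 379331 = 5*(313 + (1 - 6)/(-6)) + 379331 = 5*(313 - ⅙*(-5)) + 379331 = 5*(313 + ⅚) + 379331 = 5*(1883/6) + 379331 = 9415/6 + 379331 = 2285401/6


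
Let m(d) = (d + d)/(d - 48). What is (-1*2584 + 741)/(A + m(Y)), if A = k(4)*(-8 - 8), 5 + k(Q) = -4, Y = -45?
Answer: -57133/4494 ≈ -12.713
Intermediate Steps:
k(Q) = -9 (k(Q) = -5 - 4 = -9)
m(d) = 2*d/(-48 + d) (m(d) = (2*d)/(-48 + d) = 2*d/(-48 + d))
A = 144 (A = -9*(-8 - 8) = -9*(-16) = 144)
(-1*2584 + 741)/(A + m(Y)) = (-1*2584 + 741)/(144 + 2*(-45)/(-48 - 45)) = (-2584 + 741)/(144 + 2*(-45)/(-93)) = -1843/(144 + 2*(-45)*(-1/93)) = -1843/(144 + 30/31) = -1843/4494/31 = -1843*31/4494 = -57133/4494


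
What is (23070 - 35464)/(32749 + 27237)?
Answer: -6197/29993 ≈ -0.20661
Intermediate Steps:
(23070 - 35464)/(32749 + 27237) = -12394/59986 = -12394*1/59986 = -6197/29993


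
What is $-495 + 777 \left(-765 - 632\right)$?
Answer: $-1085964$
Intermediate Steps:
$-495 + 777 \left(-765 - 632\right) = -495 + 777 \left(-1397\right) = -495 - 1085469 = -1085964$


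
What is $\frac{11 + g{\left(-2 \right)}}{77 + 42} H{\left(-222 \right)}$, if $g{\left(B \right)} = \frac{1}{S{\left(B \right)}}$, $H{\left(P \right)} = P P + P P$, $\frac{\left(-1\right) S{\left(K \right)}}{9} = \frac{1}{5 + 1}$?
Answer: $\frac{1018536}{119} \approx 8559.1$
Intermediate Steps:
$S{\left(K \right)} = - \frac{3}{2}$ ($S{\left(K \right)} = - \frac{9}{5 + 1} = - \frac{9}{6} = \left(-9\right) \frac{1}{6} = - \frac{3}{2}$)
$H{\left(P \right)} = 2 P^{2}$ ($H{\left(P \right)} = P^{2} + P^{2} = 2 P^{2}$)
$g{\left(B \right)} = - \frac{2}{3}$ ($g{\left(B \right)} = \frac{1}{- \frac{3}{2}} = - \frac{2}{3}$)
$\frac{11 + g{\left(-2 \right)}}{77 + 42} H{\left(-222 \right)} = \frac{11 - \frac{2}{3}}{77 + 42} \cdot 2 \left(-222\right)^{2} = \frac{31}{3 \cdot 119} \cdot 2 \cdot 49284 = \frac{31}{3} \cdot \frac{1}{119} \cdot 98568 = \frac{31}{357} \cdot 98568 = \frac{1018536}{119}$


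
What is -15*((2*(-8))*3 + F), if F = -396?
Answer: 6660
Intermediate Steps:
-15*((2*(-8))*3 + F) = -15*((2*(-8))*3 - 396) = -15*(-16*3 - 396) = -15*(-48 - 396) = -15*(-444) = 6660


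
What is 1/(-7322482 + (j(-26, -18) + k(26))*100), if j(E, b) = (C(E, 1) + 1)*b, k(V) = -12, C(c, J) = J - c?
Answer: -1/7374082 ≈ -1.3561e-7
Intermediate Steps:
j(E, b) = b*(2 - E) (j(E, b) = ((1 - E) + 1)*b = (2 - E)*b = b*(2 - E))
1/(-7322482 + (j(-26, -18) + k(26))*100) = 1/(-7322482 + (-18*(2 - 1*(-26)) - 12)*100) = 1/(-7322482 + (-18*(2 + 26) - 12)*100) = 1/(-7322482 + (-18*28 - 12)*100) = 1/(-7322482 + (-504 - 12)*100) = 1/(-7322482 - 516*100) = 1/(-7322482 - 51600) = 1/(-7374082) = -1/7374082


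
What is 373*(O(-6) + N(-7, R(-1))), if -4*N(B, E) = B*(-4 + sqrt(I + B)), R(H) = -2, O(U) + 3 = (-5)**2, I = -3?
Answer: 5595 + 2611*I*sqrt(10)/4 ≈ 5595.0 + 2064.2*I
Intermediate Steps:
O(U) = 22 (O(U) = -3 + (-5)**2 = -3 + 25 = 22)
N(B, E) = -B*(-4 + sqrt(-3 + B))/4
373*(O(-6) + N(-7, R(-1))) = 373*(22 + (1/4)*(-7)*(4 - sqrt(-3 - 7))) = 373*(22 + (1/4)*(-7)*(4 - sqrt(-10))) = 373*(22 + (1/4)*(-7)*(4 - I*sqrt(10))) = 373*(22 + (-7 + 7*I*sqrt(10)/4)) = 373*(15 + 7*I*sqrt(10)/4) = 5595 + 2611*I*sqrt(10)/4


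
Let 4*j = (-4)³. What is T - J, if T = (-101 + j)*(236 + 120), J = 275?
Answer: -41927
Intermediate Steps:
j = -16 (j = (¼)*(-4)³ = (¼)*(-64) = -16)
T = -41652 (T = (-101 - 16)*(236 + 120) = -117*356 = -41652)
T - J = -41652 - 1*275 = -41652 - 275 = -41927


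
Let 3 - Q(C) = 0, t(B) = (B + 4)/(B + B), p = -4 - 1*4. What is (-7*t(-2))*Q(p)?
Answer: 21/2 ≈ 10.500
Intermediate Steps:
p = -8 (p = -4 - 4 = -8)
t(B) = (4 + B)/(2*B) (t(B) = (4 + B)/((2*B)) = (4 + B)*(1/(2*B)) = (4 + B)/(2*B))
Q(C) = 3 (Q(C) = 3 - 1*0 = 3 + 0 = 3)
(-7*t(-2))*Q(p) = -7*(4 - 2)/(2*(-2))*3 = -7*(-1)*2/(2*2)*3 = -7*(-½)*3 = (7/2)*3 = 21/2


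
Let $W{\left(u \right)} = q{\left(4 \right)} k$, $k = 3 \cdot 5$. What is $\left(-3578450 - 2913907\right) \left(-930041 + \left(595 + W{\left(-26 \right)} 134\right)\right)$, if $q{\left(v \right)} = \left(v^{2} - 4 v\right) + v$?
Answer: $5982096693942$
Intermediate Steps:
$q{\left(v \right)} = v^{2} - 3 v$
$k = 15$
$W{\left(u \right)} = 60$ ($W{\left(u \right)} = 4 \left(-3 + 4\right) 15 = 4 \cdot 1 \cdot 15 = 4 \cdot 15 = 60$)
$\left(-3578450 - 2913907\right) \left(-930041 + \left(595 + W{\left(-26 \right)} 134\right)\right) = \left(-3578450 - 2913907\right) \left(-930041 + \left(595 + 60 \cdot 134\right)\right) = - 6492357 \left(-930041 + \left(595 + 8040\right)\right) = - 6492357 \left(-930041 + 8635\right) = \left(-6492357\right) \left(-921406\right) = 5982096693942$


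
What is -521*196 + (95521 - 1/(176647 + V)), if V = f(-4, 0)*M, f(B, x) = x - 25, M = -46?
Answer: -1172571216/177797 ≈ -6595.0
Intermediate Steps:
f(B, x) = -25 + x
V = 1150 (V = (-25 + 0)*(-46) = -25*(-46) = 1150)
-521*196 + (95521 - 1/(176647 + V)) = -521*196 + (95521 - 1/(176647 + 1150)) = -102116 + (95521 - 1/177797) = -102116 + 16983347236/177797 = -1172571216/177797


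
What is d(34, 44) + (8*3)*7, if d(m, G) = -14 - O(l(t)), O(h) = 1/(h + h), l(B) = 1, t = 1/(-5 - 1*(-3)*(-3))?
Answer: 307/2 ≈ 153.50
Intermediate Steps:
t = -1/14 (t = 1/(-5 + 3*(-3)) = 1/(-5 - 9) = 1/(-14) = -1/14 ≈ -0.071429)
O(h) = 1/(2*h)
d(m, G) = -29/2 (d(m, G) = -14 - 1/(2*1) = -14 - 1/2 = -29/2)
d(34, 44) + (8*3)*7 = -29/2 + (8*3)*7 = -29/2 + 24*7 = -29/2 + 168 = 307/2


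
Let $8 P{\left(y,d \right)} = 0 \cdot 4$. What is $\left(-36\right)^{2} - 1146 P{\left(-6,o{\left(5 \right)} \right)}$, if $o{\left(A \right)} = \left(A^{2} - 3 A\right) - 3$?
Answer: $1296$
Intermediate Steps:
$o{\left(A \right)} = -3 + A^{2} - 3 A$
$P{\left(y,d \right)} = 0$ ($P{\left(y,d \right)} = \frac{0 \cdot 4}{8} = \frac{1}{8} \cdot 0 = 0$)
$\left(-36\right)^{2} - 1146 P{\left(-6,o{\left(5 \right)} \right)} = \left(-36\right)^{2} - 0 = 1296 + 0 = 1296$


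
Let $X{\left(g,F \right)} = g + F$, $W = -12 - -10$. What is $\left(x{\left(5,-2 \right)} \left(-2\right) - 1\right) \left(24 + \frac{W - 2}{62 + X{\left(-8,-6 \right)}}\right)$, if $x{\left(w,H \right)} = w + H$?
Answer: $- \frac{2009}{12} \approx -167.42$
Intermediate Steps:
$W = -2$ ($W = -12 + 10 = -2$)
$x{\left(w,H \right)} = H + w$
$X{\left(g,F \right)} = F + g$
$\left(x{\left(5,-2 \right)} \left(-2\right) - 1\right) \left(24 + \frac{W - 2}{62 + X{\left(-8,-6 \right)}}\right) = \left(\left(-2 + 5\right) \left(-2\right) - 1\right) \left(24 + \frac{-2 - 2}{62 - 14}\right) = \left(3 \left(-2\right) - 1\right) \left(24 - \frac{4}{62 - 14}\right) = \left(-6 - 1\right) \left(24 - \frac{4}{48}\right) = - 7 \left(24 - \frac{1}{12}\right) = \left(-7\right) \frac{287}{12} = - \frac{2009}{12}$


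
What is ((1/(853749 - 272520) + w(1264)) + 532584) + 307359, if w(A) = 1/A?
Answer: 617083827235501/734673456 ≈ 8.3994e+5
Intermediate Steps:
((1/(853749 - 272520) + w(1264)) + 532584) + 307359 = ((1/(853749 - 272520) + 1/1264) + 532584) + 307359 = ((1/581229 + 1/1264) + 532584) + 307359 = (582493/734673456 + 532584) + 307359 = 391275328472797/734673456 + 307359 = 617083827235501/734673456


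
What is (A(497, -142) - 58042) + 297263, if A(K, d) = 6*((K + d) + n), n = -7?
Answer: 241309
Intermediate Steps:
A(K, d) = -42 + 6*K + 6*d (A(K, d) = 6*((K + d) - 7) = 6*(-7 + K + d) = -42 + 6*K + 6*d)
(A(497, -142) - 58042) + 297263 = ((-42 + 6*497 + 6*(-142)) - 58042) + 297263 = ((-42 + 2982 - 852) - 58042) + 297263 = (2088 - 58042) + 297263 = -55954 + 297263 = 241309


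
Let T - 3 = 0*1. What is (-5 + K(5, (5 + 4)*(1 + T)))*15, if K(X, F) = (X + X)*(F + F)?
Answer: 10725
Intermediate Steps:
T = 3 (T = 3 + 0*1 = 3 + 0 = 3)
K(X, F) = 4*F*X (K(X, F) = (2*X)*(2*F) = 4*F*X)
(-5 + K(5, (5 + 4)*(1 + T)))*15 = (-5 + 4*((5 + 4)*(1 + 3))*5)*15 = (-5 + 4*(9*4)*5)*15 = (-5 + 4*36*5)*15 = (-5 + 720)*15 = 715*15 = 10725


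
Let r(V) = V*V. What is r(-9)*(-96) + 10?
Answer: -7766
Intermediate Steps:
r(V) = V²
r(-9)*(-96) + 10 = (-9)²*(-96) + 10 = 81*(-96) + 10 = -7776 + 10 = -7766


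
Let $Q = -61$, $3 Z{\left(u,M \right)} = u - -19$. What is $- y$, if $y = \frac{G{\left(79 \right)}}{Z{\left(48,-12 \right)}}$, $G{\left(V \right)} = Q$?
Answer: $\frac{183}{67} \approx 2.7313$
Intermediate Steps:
$Z{\left(u,M \right)} = \frac{19}{3} + \frac{u}{3}$ ($Z{\left(u,M \right)} = \frac{u - -19}{3} = \frac{u + 19}{3} = \frac{19 + u}{3} = \frac{19}{3} + \frac{u}{3}$)
$G{\left(V \right)} = -61$
$y = - \frac{183}{67}$ ($y = - \frac{61}{\frac{19}{3} + \frac{1}{3} \cdot 48} = - \frac{61}{\frac{19}{3} + 16} = - \frac{61}{\frac{67}{3}} = \left(-61\right) \frac{3}{67} = - \frac{183}{67} \approx -2.7313$)
$- y = \left(-1\right) \left(- \frac{183}{67}\right) = \frac{183}{67}$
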